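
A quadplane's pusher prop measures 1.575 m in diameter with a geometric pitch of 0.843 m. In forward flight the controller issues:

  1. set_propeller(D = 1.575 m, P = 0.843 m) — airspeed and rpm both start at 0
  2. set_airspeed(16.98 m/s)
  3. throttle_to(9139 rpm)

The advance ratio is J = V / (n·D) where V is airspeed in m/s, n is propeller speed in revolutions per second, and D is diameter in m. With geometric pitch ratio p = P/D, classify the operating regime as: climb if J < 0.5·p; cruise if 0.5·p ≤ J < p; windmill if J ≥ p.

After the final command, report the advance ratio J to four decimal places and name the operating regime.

set_propeller: D = 1.575 m, P = 0.843 m (p = P/D = 0.535238); state ← (V=0, rpm=0)
set_airspeed(16.98): V ← 16.98 m/s
throttle_to(9139): rpm ← 9139
final state: V = 16.98 m/s, rpm = 9139 → n = rpm/60 = 152.316667 rev/s
J = V / (n·D) = 16.98 / (152.316667 × 1.575) = 0.070780
regime bands: climb J<0.2676 | cruise [0.2676, 0.5352) | windmill J≥0.5352
J = 0.0708 → climb

J = 0.0708, regime = climb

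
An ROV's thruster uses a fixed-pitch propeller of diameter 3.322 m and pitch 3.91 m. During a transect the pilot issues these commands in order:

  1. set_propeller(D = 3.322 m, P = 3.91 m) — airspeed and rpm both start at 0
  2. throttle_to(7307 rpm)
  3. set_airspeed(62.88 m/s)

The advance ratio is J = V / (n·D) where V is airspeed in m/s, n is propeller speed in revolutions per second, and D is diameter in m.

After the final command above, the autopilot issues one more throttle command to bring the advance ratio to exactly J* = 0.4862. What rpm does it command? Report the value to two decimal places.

set_propeller: D = 3.322 m, P = 3.91 m (p = P/D = 1.177002); state ← (V=0, rpm=0)
throttle_to(7307): rpm ← 7307
set_airspeed(62.88): V ← 62.88 m/s
final state: V = 62.88 m/s, rpm = 7307 → n = rpm/60 = 121.783333 rev/s
target J* = 0.4862; solve J* = V/(n·D) for n: n = V/(J*·D) = 62.88/(0.4862 × 3.322) = 38.931214 rev/s
rpm = 60·n = 2335.872860

rpm = 2335.87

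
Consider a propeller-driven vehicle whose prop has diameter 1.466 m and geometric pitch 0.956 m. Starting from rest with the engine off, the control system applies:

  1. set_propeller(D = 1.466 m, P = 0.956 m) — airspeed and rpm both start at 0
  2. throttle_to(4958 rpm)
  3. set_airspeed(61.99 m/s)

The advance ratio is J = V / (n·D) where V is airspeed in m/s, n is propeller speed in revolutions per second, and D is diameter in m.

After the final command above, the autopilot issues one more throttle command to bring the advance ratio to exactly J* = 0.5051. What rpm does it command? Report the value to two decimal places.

set_propeller: D = 1.466 m, P = 0.956 m (p = P/D = 0.652115); state ← (V=0, rpm=0)
throttle_to(4958): rpm ← 4958
set_airspeed(61.99): V ← 61.99 m/s
final state: V = 61.99 m/s, rpm = 4958 → n = rpm/60 = 82.633333 rev/s
target J* = 0.5051; solve J* = V/(n·D) for n: n = V/(J*·D) = 61.99/(0.5051 × 1.466) = 83.716352 rev/s
rpm = 60·n = 5022.981145

rpm = 5022.98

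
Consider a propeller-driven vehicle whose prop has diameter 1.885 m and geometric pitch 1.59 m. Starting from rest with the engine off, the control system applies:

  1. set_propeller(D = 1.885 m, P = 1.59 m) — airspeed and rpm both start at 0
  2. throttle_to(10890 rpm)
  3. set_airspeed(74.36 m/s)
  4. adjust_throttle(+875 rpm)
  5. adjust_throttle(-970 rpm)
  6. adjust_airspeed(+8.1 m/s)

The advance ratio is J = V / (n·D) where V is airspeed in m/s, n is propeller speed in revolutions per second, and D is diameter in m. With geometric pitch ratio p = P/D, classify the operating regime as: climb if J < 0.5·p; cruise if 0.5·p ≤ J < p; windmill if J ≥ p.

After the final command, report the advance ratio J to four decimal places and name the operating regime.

set_propeller: D = 1.885 m, P = 1.59 m (p = P/D = 0.843501); state ← (V=0, rpm=0)
throttle_to(10890): rpm ← 10890
set_airspeed(74.36): V ← 74.36 m/s
adjust_throttle(+875): rpm ← 10890 +875 = 11765
adjust_throttle(-970): rpm ← 11765 -970 = 10795
adjust_airspeed(+8.1): V ← 74.36 +8.1 = 82.46 m/s
final state: V = 82.46 m/s, rpm = 10795 → n = rpm/60 = 179.916667 rev/s
J = V / (n·D) = 82.46 / (179.916667 × 1.885) = 0.243142
regime bands: climb J<0.4218 | cruise [0.4218, 0.8435) | windmill J≥0.8435
J = 0.2431 → climb

J = 0.2431, regime = climb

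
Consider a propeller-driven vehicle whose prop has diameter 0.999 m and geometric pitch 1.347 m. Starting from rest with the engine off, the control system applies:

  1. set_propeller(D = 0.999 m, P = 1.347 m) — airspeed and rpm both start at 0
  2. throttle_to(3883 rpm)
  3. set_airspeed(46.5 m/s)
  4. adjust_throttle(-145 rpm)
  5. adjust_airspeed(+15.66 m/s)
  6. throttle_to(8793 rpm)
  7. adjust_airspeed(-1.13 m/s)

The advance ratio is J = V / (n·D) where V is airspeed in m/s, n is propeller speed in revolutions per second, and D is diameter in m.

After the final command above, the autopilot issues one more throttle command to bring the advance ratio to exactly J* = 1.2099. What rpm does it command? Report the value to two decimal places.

rpm = 3029.56

set_propeller: D = 0.999 m, P = 1.347 m (p = P/D = 1.348348); state ← (V=0, rpm=0)
throttle_to(3883): rpm ← 3883
set_airspeed(46.5): V ← 46.5 m/s
adjust_throttle(-145): rpm ← 3883 -145 = 3738
adjust_airspeed(+15.66): V ← 46.5 +15.66 = 62.16 m/s
throttle_to(8793): rpm ← 8793
adjust_airspeed(-1.13): V ← 62.16 -1.13 = 61.03 m/s
final state: V = 61.03 m/s, rpm = 8793 → n = rpm/60 = 146.550000 rev/s
target J* = 1.2099; solve J* = V/(n·D) for n: n = V/(J*·D) = 61.03/(1.2099 × 0.999) = 50.492678 rev/s
rpm = 60·n = 3029.560679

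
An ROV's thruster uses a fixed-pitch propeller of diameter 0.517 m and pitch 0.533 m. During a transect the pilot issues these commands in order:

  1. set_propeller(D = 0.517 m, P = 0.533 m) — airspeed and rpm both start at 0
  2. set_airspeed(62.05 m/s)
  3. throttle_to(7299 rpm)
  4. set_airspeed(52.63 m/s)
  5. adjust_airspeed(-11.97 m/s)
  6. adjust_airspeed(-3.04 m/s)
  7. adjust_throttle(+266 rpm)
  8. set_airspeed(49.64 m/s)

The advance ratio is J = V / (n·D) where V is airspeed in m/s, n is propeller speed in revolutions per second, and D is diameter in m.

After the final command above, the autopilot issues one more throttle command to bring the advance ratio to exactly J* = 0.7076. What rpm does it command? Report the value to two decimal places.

set_propeller: D = 0.517 m, P = 0.533 m (p = P/D = 1.030948); state ← (V=0, rpm=0)
set_airspeed(62.05): V ← 62.05 m/s
throttle_to(7299): rpm ← 7299
set_airspeed(52.63): V ← 52.63 m/s
adjust_airspeed(-11.97): V ← 52.63 -11.97 = 40.66 m/s
adjust_airspeed(-3.04): V ← 40.66 -3.04 = 37.62 m/s
adjust_throttle(+266): rpm ← 7299 +266 = 7565
set_airspeed(49.64): V ← 49.64 m/s
final state: V = 49.64 m/s, rpm = 7565 → n = rpm/60 = 126.083333 rev/s
target J* = 0.7076; solve J* = V/(n·D) for n: n = V/(J*·D) = 49.64/(0.7076 × 0.517) = 135.691738 rev/s
rpm = 60·n = 8141.504287

rpm = 8141.50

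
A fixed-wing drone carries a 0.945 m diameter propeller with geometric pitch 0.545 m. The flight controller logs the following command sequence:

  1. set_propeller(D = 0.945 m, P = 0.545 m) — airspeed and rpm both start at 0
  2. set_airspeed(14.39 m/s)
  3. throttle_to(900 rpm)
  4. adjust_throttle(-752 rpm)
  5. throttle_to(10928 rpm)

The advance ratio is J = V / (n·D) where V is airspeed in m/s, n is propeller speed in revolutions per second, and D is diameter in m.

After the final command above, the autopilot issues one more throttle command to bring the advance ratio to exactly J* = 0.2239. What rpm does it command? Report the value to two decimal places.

set_propeller: D = 0.945 m, P = 0.545 m (p = P/D = 0.576720); state ← (V=0, rpm=0)
set_airspeed(14.39): V ← 14.39 m/s
throttle_to(900): rpm ← 900
adjust_throttle(-752): rpm ← 900 -752 = 148
throttle_to(10928): rpm ← 10928
final state: V = 14.39 m/s, rpm = 10928 → n = rpm/60 = 182.133333 rev/s
target J* = 0.2239; solve J* = V/(n·D) for n: n = V/(J*·D) = 14.39/(0.2239 × 0.945) = 68.010332 rev/s
rpm = 60·n = 4080.619891

rpm = 4080.62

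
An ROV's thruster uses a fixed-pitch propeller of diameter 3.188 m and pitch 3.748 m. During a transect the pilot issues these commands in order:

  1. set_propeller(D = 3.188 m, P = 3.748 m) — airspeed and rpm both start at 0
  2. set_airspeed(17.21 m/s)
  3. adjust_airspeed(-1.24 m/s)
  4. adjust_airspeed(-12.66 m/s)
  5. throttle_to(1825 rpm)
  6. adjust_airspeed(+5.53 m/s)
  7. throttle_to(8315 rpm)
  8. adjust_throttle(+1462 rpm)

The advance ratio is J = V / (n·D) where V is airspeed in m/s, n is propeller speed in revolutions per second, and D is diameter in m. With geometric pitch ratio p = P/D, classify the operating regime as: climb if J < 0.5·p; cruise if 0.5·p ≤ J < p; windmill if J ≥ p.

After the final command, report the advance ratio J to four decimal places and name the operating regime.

J = 0.0170, regime = climb

set_propeller: D = 3.188 m, P = 3.748 m (p = P/D = 1.175659); state ← (V=0, rpm=0)
set_airspeed(17.21): V ← 17.21 m/s
adjust_airspeed(-1.24): V ← 17.21 -1.24 = 15.97 m/s
adjust_airspeed(-12.66): V ← 15.97 -12.66 = 3.31 m/s
throttle_to(1825): rpm ← 1825
adjust_airspeed(+5.53): V ← 3.31 +5.53 = 8.84 m/s
throttle_to(8315): rpm ← 8315
adjust_throttle(+1462): rpm ← 8315 +1462 = 9777
final state: V = 8.84 m/s, rpm = 9777 → n = rpm/60 = 162.950000 rev/s
J = V / (n·D) = 8.84 / (162.950000 × 3.188) = 0.017017
regime bands: climb J<0.5878 | cruise [0.5878, 1.1757) | windmill J≥1.1757
J = 0.0170 → climb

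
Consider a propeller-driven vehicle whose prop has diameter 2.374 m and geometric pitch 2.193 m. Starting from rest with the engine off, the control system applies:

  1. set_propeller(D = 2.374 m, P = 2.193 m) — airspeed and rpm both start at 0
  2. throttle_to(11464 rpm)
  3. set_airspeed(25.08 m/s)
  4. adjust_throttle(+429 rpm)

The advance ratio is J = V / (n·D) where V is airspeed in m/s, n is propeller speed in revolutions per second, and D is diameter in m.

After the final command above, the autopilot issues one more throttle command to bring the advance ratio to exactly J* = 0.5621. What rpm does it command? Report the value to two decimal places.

rpm = 1127.68

set_propeller: D = 2.374 m, P = 2.193 m (p = P/D = 0.923757); state ← (V=0, rpm=0)
throttle_to(11464): rpm ← 11464
set_airspeed(25.08): V ← 25.08 m/s
adjust_throttle(+429): rpm ← 11464 +429 = 11893
final state: V = 25.08 m/s, rpm = 11893 → n = rpm/60 = 198.216667 rev/s
target J* = 0.5621; solve J* = V/(n·D) for n: n = V/(J*·D) = 25.08/(0.5621 × 2.374) = 18.794606 rev/s
rpm = 60·n = 1127.676377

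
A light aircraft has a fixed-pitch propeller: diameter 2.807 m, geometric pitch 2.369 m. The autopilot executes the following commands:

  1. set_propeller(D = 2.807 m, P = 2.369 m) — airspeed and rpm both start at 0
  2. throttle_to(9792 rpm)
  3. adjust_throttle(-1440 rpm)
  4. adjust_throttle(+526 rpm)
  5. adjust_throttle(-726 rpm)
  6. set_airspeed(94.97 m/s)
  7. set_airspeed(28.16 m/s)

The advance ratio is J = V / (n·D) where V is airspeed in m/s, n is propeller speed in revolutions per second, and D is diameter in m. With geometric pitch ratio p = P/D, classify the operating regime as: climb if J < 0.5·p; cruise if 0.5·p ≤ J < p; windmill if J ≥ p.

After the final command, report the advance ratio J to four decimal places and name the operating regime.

set_propeller: D = 2.807 m, P = 2.369 m (p = P/D = 0.843962); state ← (V=0, rpm=0)
throttle_to(9792): rpm ← 9792
adjust_throttle(-1440): rpm ← 9792 -1440 = 8352
adjust_throttle(+526): rpm ← 8352 +526 = 8878
adjust_throttle(-726): rpm ← 8878 -726 = 8152
set_airspeed(94.97): V ← 94.97 m/s
set_airspeed(28.16): V ← 28.16 m/s
final state: V = 28.16 m/s, rpm = 8152 → n = rpm/60 = 135.866667 rev/s
J = V / (n·D) = 28.16 / (135.866667 × 2.807) = 0.073838
regime bands: climb J<0.4220 | cruise [0.4220, 0.8440) | windmill J≥0.8440
J = 0.0738 → climb

J = 0.0738, regime = climb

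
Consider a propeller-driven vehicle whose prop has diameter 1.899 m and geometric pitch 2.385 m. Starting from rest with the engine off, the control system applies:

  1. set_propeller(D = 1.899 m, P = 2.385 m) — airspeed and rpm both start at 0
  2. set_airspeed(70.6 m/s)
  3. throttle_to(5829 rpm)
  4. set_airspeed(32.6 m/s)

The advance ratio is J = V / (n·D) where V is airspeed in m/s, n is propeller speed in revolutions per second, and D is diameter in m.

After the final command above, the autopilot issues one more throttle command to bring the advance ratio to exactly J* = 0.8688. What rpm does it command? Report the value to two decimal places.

rpm = 1185.56

set_propeller: D = 1.899 m, P = 2.385 m (p = P/D = 1.255924); state ← (V=0, rpm=0)
set_airspeed(70.6): V ← 70.6 m/s
throttle_to(5829): rpm ← 5829
set_airspeed(32.6): V ← 32.6 m/s
final state: V = 32.6 m/s, rpm = 5829 → n = rpm/60 = 97.150000 rev/s
target J* = 0.8688; solve J* = V/(n·D) for n: n = V/(J*·D) = 32.6/(0.8688 × 1.899) = 19.759358 rev/s
rpm = 60·n = 1185.561462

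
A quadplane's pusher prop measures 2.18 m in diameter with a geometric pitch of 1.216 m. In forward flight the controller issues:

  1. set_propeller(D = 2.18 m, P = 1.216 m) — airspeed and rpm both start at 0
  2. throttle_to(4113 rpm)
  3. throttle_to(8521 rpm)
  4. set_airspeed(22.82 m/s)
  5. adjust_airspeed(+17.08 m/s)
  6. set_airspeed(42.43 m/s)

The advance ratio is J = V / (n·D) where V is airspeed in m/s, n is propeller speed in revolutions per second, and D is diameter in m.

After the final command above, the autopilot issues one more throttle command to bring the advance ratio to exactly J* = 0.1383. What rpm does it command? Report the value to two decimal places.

set_propeller: D = 2.18 m, P = 1.216 m (p = P/D = 0.557798); state ← (V=0, rpm=0)
throttle_to(4113): rpm ← 4113
throttle_to(8521): rpm ← 8521
set_airspeed(22.82): V ← 22.82 m/s
adjust_airspeed(+17.08): V ← 22.82 +17.08 = 39.9 m/s
set_airspeed(42.43): V ← 42.43 m/s
final state: V = 42.43 m/s, rpm = 8521 → n = rpm/60 = 142.016667 rev/s
target J* = 0.1383; solve J* = V/(n·D) for n: n = V/(J*·D) = 42.43/(0.1383 × 2.18) = 140.732486 rev/s
rpm = 60·n = 8443.949133

rpm = 8443.95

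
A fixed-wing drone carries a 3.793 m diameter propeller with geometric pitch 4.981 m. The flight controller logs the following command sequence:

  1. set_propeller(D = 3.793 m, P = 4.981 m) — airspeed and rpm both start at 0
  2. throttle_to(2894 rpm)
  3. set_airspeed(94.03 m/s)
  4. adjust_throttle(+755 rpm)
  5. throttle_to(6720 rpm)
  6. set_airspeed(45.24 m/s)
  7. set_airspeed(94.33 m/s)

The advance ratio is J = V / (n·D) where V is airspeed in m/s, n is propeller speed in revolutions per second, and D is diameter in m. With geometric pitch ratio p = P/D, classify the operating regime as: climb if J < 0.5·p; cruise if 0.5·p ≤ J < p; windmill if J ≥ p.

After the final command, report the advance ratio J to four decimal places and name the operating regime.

J = 0.2220, regime = climb

set_propeller: D = 3.793 m, P = 4.981 m (p = P/D = 1.313209); state ← (V=0, rpm=0)
throttle_to(2894): rpm ← 2894
set_airspeed(94.03): V ← 94.03 m/s
adjust_throttle(+755): rpm ← 2894 +755 = 3649
throttle_to(6720): rpm ← 6720
set_airspeed(45.24): V ← 45.24 m/s
set_airspeed(94.33): V ← 94.33 m/s
final state: V = 94.33 m/s, rpm = 6720 → n = rpm/60 = 112.000000 rev/s
J = V / (n·D) = 94.33 / (112.000000 × 3.793) = 0.222049
regime bands: climb J<0.6566 | cruise [0.6566, 1.3132) | windmill J≥1.3132
J = 0.2220 → climb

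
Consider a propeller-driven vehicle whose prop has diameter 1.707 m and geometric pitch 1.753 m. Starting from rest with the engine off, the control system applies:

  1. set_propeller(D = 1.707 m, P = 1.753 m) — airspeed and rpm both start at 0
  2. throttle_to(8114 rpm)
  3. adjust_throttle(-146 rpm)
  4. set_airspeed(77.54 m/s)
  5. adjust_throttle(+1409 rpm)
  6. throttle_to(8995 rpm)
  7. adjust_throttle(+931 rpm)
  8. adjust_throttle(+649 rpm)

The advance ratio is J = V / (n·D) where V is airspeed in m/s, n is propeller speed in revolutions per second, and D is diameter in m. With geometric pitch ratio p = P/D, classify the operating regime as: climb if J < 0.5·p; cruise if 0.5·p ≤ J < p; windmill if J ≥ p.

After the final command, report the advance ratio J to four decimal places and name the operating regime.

set_propeller: D = 1.707 m, P = 1.753 m (p = P/D = 1.026948); state ← (V=0, rpm=0)
throttle_to(8114): rpm ← 8114
adjust_throttle(-146): rpm ← 8114 -146 = 7968
set_airspeed(77.54): V ← 77.54 m/s
adjust_throttle(+1409): rpm ← 7968 +1409 = 9377
throttle_to(8995): rpm ← 8995
adjust_throttle(+931): rpm ← 8995 +931 = 9926
adjust_throttle(+649): rpm ← 9926 +649 = 10575
final state: V = 77.54 m/s, rpm = 10575 → n = rpm/60 = 176.250000 rev/s
J = V / (n·D) = 77.54 / (176.250000 × 1.707) = 0.257729
regime bands: climb J<0.5135 | cruise [0.5135, 1.0269) | windmill J≥1.0269
J = 0.2577 → climb

J = 0.2577, regime = climb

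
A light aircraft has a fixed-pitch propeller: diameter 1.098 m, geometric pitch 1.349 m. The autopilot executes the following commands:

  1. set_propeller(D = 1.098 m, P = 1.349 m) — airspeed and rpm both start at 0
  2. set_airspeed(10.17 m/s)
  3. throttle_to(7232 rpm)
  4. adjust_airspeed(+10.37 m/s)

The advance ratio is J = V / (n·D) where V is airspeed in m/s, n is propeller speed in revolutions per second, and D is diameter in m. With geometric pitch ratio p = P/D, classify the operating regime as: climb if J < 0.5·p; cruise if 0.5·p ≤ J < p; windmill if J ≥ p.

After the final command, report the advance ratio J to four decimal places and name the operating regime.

J = 0.1552, regime = climb

set_propeller: D = 1.098 m, P = 1.349 m (p = P/D = 1.228597); state ← (V=0, rpm=0)
set_airspeed(10.17): V ← 10.17 m/s
throttle_to(7232): rpm ← 7232
adjust_airspeed(+10.37): V ← 10.17 +10.37 = 20.54 m/s
final state: V = 20.54 m/s, rpm = 7232 → n = rpm/60 = 120.533333 rev/s
J = V / (n·D) = 20.54 / (120.533333 × 1.098) = 0.155200
regime bands: climb J<0.6143 | cruise [0.6143, 1.2286) | windmill J≥1.2286
J = 0.1552 → climb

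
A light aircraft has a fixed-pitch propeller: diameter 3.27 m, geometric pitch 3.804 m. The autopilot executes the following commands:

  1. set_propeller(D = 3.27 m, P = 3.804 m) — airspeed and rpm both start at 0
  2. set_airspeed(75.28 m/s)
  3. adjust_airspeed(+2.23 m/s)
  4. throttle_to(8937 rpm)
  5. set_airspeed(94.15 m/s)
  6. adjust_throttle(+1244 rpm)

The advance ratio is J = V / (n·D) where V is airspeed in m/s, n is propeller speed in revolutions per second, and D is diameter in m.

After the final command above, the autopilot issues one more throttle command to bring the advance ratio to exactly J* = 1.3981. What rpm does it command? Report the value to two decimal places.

set_propeller: D = 3.27 m, P = 3.804 m (p = P/D = 1.163303); state ← (V=0, rpm=0)
set_airspeed(75.28): V ← 75.28 m/s
adjust_airspeed(+2.23): V ← 75.28 +2.23 = 77.51 m/s
throttle_to(8937): rpm ← 8937
set_airspeed(94.15): V ← 94.15 m/s
adjust_throttle(+1244): rpm ← 8937 +1244 = 10181
final state: V = 94.15 m/s, rpm = 10181 → n = rpm/60 = 169.683333 rev/s
target J* = 1.3981; solve J* = V/(n·D) for n: n = V/(J*·D) = 94.15/(1.3981 × 3.27) = 20.593698 rev/s
rpm = 60·n = 1235.621870

rpm = 1235.62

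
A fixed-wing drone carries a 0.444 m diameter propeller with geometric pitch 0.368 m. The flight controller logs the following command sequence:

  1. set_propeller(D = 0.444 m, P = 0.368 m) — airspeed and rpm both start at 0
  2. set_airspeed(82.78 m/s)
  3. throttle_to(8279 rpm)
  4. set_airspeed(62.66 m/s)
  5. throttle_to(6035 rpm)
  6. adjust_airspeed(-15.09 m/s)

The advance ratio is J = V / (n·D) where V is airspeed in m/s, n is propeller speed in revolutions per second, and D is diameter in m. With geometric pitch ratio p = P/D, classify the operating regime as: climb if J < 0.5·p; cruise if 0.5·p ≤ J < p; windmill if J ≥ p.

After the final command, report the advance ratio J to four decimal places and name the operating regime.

J = 1.0652, regime = windmill

set_propeller: D = 0.444 m, P = 0.368 m (p = P/D = 0.828829); state ← (V=0, rpm=0)
set_airspeed(82.78): V ← 82.78 m/s
throttle_to(8279): rpm ← 8279
set_airspeed(62.66): V ← 62.66 m/s
throttle_to(6035): rpm ← 6035
adjust_airspeed(-15.09): V ← 62.66 -15.09 = 47.57 m/s
final state: V = 47.57 m/s, rpm = 6035 → n = rpm/60 = 100.583333 rev/s
J = V / (n·D) = 47.57 / (100.583333 × 0.444) = 1.065183
regime bands: climb J<0.4144 | cruise [0.4144, 0.8288) | windmill J≥0.8288
J = 1.0652 → windmill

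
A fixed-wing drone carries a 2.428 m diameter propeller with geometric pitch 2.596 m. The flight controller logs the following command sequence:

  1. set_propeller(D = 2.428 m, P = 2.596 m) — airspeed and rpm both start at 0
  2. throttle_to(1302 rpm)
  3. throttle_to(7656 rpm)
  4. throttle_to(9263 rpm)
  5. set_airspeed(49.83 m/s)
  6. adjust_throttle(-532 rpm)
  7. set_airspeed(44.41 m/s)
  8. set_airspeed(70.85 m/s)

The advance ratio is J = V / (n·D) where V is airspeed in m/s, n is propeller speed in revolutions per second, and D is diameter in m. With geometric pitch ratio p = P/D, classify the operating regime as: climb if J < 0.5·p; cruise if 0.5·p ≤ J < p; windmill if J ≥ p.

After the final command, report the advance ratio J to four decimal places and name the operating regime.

J = 0.2005, regime = climb

set_propeller: D = 2.428 m, P = 2.596 m (p = P/D = 1.069193); state ← (V=0, rpm=0)
throttle_to(1302): rpm ← 1302
throttle_to(7656): rpm ← 7656
throttle_to(9263): rpm ← 9263
set_airspeed(49.83): V ← 49.83 m/s
adjust_throttle(-532): rpm ← 9263 -532 = 8731
set_airspeed(44.41): V ← 44.41 m/s
set_airspeed(70.85): V ← 70.85 m/s
final state: V = 70.85 m/s, rpm = 8731 → n = rpm/60 = 145.516667 rev/s
J = V / (n·D) = 70.85 / (145.516667 × 2.428) = 0.200530
regime bands: climb J<0.5346 | cruise [0.5346, 1.0692) | windmill J≥1.0692
J = 0.2005 → climb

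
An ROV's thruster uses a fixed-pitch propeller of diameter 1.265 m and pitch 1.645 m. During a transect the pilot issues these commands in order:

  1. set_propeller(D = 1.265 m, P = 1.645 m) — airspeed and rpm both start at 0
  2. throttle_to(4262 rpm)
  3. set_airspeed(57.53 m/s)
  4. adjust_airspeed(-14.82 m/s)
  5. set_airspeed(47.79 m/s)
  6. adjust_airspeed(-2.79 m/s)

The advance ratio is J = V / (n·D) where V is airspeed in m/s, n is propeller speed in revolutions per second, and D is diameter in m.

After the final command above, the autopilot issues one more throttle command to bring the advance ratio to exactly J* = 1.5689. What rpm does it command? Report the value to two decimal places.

set_propeller: D = 1.265 m, P = 1.645 m (p = P/D = 1.300395); state ← (V=0, rpm=0)
throttle_to(4262): rpm ← 4262
set_airspeed(57.53): V ← 57.53 m/s
adjust_airspeed(-14.82): V ← 57.53 -14.82 = 42.71 m/s
set_airspeed(47.79): V ← 47.79 m/s
adjust_airspeed(-2.79): V ← 47.79 -2.79 = 45 m/s
final state: V = 45 m/s, rpm = 4262 → n = rpm/60 = 71.033333 rev/s
target J* = 1.5689; solve J* = V/(n·D) for n: n = V/(J*·D) = 45/(1.5689 × 1.265) = 22.673926 rev/s
rpm = 60·n = 1360.435561

rpm = 1360.44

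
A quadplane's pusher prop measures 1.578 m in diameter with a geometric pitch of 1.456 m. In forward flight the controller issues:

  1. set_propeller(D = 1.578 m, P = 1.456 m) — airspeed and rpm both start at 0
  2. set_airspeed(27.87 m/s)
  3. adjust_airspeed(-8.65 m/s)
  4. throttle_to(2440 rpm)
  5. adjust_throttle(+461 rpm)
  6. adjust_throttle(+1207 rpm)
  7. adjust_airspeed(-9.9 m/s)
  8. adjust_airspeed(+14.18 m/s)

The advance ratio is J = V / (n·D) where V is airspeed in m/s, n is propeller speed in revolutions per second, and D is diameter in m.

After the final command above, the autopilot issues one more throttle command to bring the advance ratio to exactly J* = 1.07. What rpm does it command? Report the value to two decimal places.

rpm = 835.08

set_propeller: D = 1.578 m, P = 1.456 m (p = P/D = 0.922687); state ← (V=0, rpm=0)
set_airspeed(27.87): V ← 27.87 m/s
adjust_airspeed(-8.65): V ← 27.87 -8.65 = 19.22 m/s
throttle_to(2440): rpm ← 2440
adjust_throttle(+461): rpm ← 2440 +461 = 2901
adjust_throttle(+1207): rpm ← 2901 +1207 = 4108
adjust_airspeed(-9.9): V ← 19.22 -9.9 = 9.32 m/s
adjust_airspeed(+14.18): V ← 9.32 +14.18 = 23.5 m/s
final state: V = 23.5 m/s, rpm = 4108 → n = rpm/60 = 68.466667 rev/s
target J* = 1.07; solve J* = V/(n·D) for n: n = V/(J*·D) = 23.5/(1.07 × 1.578) = 13.918008 rev/s
rpm = 60·n = 835.080488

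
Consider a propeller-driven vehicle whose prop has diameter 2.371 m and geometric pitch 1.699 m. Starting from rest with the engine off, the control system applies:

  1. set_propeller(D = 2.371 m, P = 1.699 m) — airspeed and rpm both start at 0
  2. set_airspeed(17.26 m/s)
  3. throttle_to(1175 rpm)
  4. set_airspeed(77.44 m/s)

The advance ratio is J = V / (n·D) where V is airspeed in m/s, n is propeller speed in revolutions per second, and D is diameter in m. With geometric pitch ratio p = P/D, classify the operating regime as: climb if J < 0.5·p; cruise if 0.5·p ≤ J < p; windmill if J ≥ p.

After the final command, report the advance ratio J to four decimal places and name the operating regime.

set_propeller: D = 2.371 m, P = 1.699 m (p = P/D = 0.716575); state ← (V=0, rpm=0)
set_airspeed(17.26): V ← 17.26 m/s
throttle_to(1175): rpm ← 1175
set_airspeed(77.44): V ← 77.44 m/s
final state: V = 77.44 m/s, rpm = 1175 → n = rpm/60 = 19.583333 rev/s
J = V / (n·D) = 77.44 / (19.583333 × 2.371) = 1.667812
regime bands: climb J<0.3583 | cruise [0.3583, 0.7166) | windmill J≥0.7166
J = 1.6678 → windmill

J = 1.6678, regime = windmill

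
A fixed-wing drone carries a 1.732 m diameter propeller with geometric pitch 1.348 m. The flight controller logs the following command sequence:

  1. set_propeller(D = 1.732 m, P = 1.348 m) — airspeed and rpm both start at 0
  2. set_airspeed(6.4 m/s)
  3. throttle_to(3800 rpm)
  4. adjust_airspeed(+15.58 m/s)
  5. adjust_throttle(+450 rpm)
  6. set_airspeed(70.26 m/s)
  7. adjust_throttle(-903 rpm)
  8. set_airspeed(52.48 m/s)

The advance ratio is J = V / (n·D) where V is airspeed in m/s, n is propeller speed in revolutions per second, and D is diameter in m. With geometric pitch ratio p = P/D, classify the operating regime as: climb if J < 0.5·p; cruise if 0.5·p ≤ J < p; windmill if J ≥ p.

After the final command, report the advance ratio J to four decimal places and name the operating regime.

J = 0.5432, regime = cruise

set_propeller: D = 1.732 m, P = 1.348 m (p = P/D = 0.778291); state ← (V=0, rpm=0)
set_airspeed(6.4): V ← 6.4 m/s
throttle_to(3800): rpm ← 3800
adjust_airspeed(+15.58): V ← 6.4 +15.58 = 21.98 m/s
adjust_throttle(+450): rpm ← 3800 +450 = 4250
set_airspeed(70.26): V ← 70.26 m/s
adjust_throttle(-903): rpm ← 4250 -903 = 3347
set_airspeed(52.48): V ← 52.48 m/s
final state: V = 52.48 m/s, rpm = 3347 → n = rpm/60 = 55.783333 rev/s
J = V / (n·D) = 52.48 / (55.783333 × 1.732) = 0.543177
regime bands: climb J<0.3891 | cruise [0.3891, 0.7783) | windmill J≥0.7783
J = 0.5432 → cruise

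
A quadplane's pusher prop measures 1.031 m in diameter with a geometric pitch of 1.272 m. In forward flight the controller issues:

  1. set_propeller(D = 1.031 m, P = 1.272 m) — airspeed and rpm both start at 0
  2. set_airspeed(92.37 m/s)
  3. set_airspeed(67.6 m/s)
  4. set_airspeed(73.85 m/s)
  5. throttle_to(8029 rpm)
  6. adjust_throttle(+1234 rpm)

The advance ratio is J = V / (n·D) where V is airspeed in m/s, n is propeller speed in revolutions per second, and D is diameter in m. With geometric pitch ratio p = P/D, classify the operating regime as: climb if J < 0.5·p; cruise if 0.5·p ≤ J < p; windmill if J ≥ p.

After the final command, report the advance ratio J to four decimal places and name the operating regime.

J = 0.4640, regime = climb

set_propeller: D = 1.031 m, P = 1.272 m (p = P/D = 1.233754); state ← (V=0, rpm=0)
set_airspeed(92.37): V ← 92.37 m/s
set_airspeed(67.6): V ← 67.6 m/s
set_airspeed(73.85): V ← 73.85 m/s
throttle_to(8029): rpm ← 8029
adjust_throttle(+1234): rpm ← 8029 +1234 = 9263
final state: V = 73.85 m/s, rpm = 9263 → n = rpm/60 = 154.383333 rev/s
J = V / (n·D) = 73.85 / (154.383333 × 1.031) = 0.463972
regime bands: climb J<0.6169 | cruise [0.6169, 1.2338) | windmill J≥1.2338
J = 0.4640 → climb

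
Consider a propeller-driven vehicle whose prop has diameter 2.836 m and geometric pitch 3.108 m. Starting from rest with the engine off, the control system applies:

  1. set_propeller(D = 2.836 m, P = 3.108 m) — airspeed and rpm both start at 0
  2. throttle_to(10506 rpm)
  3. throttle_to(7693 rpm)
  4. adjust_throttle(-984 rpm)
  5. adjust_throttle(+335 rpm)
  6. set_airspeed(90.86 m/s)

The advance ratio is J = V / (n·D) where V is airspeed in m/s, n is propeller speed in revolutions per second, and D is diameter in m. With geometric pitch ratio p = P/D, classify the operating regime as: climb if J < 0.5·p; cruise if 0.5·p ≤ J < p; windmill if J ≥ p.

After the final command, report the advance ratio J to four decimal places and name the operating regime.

J = 0.2729, regime = climb

set_propeller: D = 2.836 m, P = 3.108 m (p = P/D = 1.095910); state ← (V=0, rpm=0)
throttle_to(10506): rpm ← 10506
throttle_to(7693): rpm ← 7693
adjust_throttle(-984): rpm ← 7693 -984 = 6709
adjust_throttle(+335): rpm ← 6709 +335 = 7044
set_airspeed(90.86): V ← 90.86 m/s
final state: V = 90.86 m/s, rpm = 7044 → n = rpm/60 = 117.400000 rev/s
J = V / (n·D) = 90.86 / (117.400000 × 2.836) = 0.272897
regime bands: climb J<0.5480 | cruise [0.5480, 1.0959) | windmill J≥1.0959
J = 0.2729 → climb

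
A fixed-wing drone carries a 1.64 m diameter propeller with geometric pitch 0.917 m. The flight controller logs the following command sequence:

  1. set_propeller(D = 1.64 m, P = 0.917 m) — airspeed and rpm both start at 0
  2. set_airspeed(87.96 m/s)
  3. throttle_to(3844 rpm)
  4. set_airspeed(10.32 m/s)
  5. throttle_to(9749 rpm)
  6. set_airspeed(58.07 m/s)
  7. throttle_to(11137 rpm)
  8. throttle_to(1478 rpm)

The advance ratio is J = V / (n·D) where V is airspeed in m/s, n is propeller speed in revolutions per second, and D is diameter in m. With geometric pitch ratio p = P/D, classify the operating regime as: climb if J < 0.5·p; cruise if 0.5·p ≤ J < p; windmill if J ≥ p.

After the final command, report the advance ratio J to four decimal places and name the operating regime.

set_propeller: D = 1.64 m, P = 0.917 m (p = P/D = 0.559146); state ← (V=0, rpm=0)
set_airspeed(87.96): V ← 87.96 m/s
throttle_to(3844): rpm ← 3844
set_airspeed(10.32): V ← 10.32 m/s
throttle_to(9749): rpm ← 9749
set_airspeed(58.07): V ← 58.07 m/s
throttle_to(11137): rpm ← 11137
throttle_to(1478): rpm ← 1478
final state: V = 58.07 m/s, rpm = 1478 → n = rpm/60 = 24.633333 rev/s
J = V / (n·D) = 58.07 / (24.633333 × 1.64) = 1.437424
regime bands: climb J<0.2796 | cruise [0.2796, 0.5591) | windmill J≥0.5591
J = 1.4374 → windmill

J = 1.4374, regime = windmill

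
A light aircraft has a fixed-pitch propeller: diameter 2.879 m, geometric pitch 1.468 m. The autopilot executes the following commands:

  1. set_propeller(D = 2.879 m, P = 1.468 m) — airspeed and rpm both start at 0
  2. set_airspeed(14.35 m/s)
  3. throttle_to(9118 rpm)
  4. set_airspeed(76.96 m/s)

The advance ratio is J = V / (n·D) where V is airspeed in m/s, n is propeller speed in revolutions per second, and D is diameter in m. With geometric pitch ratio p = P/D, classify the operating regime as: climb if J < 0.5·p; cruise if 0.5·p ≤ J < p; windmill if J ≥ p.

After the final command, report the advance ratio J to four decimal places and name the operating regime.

set_propeller: D = 2.879 m, P = 1.468 m (p = P/D = 0.509899); state ← (V=0, rpm=0)
set_airspeed(14.35): V ← 14.35 m/s
throttle_to(9118): rpm ← 9118
set_airspeed(76.96): V ← 76.96 m/s
final state: V = 76.96 m/s, rpm = 9118 → n = rpm/60 = 151.966667 rev/s
J = V / (n·D) = 76.96 / (151.966667 × 2.879) = 0.175904
regime bands: climb J<0.2549 | cruise [0.2549, 0.5099) | windmill J≥0.5099
J = 0.1759 → climb

J = 0.1759, regime = climb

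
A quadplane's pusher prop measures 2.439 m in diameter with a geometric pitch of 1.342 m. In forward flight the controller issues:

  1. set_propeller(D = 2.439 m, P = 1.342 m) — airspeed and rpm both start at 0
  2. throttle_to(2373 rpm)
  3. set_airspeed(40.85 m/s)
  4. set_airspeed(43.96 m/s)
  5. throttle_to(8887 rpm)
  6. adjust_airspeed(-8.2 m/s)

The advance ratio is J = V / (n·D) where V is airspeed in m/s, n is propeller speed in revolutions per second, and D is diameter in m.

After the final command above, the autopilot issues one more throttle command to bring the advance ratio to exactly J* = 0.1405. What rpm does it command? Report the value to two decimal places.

rpm = 6261.24

set_propeller: D = 2.439 m, P = 1.342 m (p = P/D = 0.550226); state ← (V=0, rpm=0)
throttle_to(2373): rpm ← 2373
set_airspeed(40.85): V ← 40.85 m/s
set_airspeed(43.96): V ← 43.96 m/s
throttle_to(8887): rpm ← 8887
adjust_airspeed(-8.2): V ← 43.96 -8.2 = 35.76 m/s
final state: V = 35.76 m/s, rpm = 8887 → n = rpm/60 = 148.116667 rev/s
target J* = 0.1405; solve J* = V/(n·D) for n: n = V/(J*·D) = 35.76/(0.1405 × 2.439) = 104.354068 rev/s
rpm = 60·n = 6261.244107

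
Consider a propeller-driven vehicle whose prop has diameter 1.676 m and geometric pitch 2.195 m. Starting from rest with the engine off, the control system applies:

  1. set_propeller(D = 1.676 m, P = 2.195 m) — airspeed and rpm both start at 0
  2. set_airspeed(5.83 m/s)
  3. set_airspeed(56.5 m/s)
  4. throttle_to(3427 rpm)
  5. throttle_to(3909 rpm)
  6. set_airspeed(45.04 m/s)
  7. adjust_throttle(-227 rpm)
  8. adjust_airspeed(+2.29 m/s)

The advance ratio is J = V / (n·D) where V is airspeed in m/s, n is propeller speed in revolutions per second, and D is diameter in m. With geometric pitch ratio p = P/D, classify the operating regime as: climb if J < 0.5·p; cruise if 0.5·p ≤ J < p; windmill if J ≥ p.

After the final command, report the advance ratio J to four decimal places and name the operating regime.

set_propeller: D = 1.676 m, P = 2.195 m (p = P/D = 1.309666); state ← (V=0, rpm=0)
set_airspeed(5.83): V ← 5.83 m/s
set_airspeed(56.5): V ← 56.5 m/s
throttle_to(3427): rpm ← 3427
throttle_to(3909): rpm ← 3909
set_airspeed(45.04): V ← 45.04 m/s
adjust_throttle(-227): rpm ← 3909 -227 = 3682
adjust_airspeed(+2.29): V ← 45.04 +2.29 = 47.33 m/s
final state: V = 47.33 m/s, rpm = 3682 → n = rpm/60 = 61.366667 rev/s
J = V / (n·D) = 47.33 / (61.366667 × 1.676) = 0.460182
regime bands: climb J<0.6548 | cruise [0.6548, 1.3097) | windmill J≥1.3097
J = 0.4602 → climb

J = 0.4602, regime = climb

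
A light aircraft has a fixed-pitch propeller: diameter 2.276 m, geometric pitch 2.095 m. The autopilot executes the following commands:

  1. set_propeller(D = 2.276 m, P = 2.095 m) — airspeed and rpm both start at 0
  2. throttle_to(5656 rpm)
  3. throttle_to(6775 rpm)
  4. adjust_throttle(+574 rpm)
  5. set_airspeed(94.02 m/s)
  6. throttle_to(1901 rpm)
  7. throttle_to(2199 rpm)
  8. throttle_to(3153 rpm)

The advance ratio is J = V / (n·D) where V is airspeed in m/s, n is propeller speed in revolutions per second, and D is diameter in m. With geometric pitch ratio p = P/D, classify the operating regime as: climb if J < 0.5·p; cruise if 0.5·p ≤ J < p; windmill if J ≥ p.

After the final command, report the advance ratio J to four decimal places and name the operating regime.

J = 0.7861, regime = cruise

set_propeller: D = 2.276 m, P = 2.095 m (p = P/D = 0.920475); state ← (V=0, rpm=0)
throttle_to(5656): rpm ← 5656
throttle_to(6775): rpm ← 6775
adjust_throttle(+574): rpm ← 6775 +574 = 7349
set_airspeed(94.02): V ← 94.02 m/s
throttle_to(1901): rpm ← 1901
throttle_to(2199): rpm ← 2199
throttle_to(3153): rpm ← 3153
final state: V = 94.02 m/s, rpm = 3153 → n = rpm/60 = 52.550000 rev/s
J = V / (n·D) = 94.02 / (52.550000 × 2.276) = 0.786095
regime bands: climb J<0.4602 | cruise [0.4602, 0.9205) | windmill J≥0.9205
J = 0.7861 → cruise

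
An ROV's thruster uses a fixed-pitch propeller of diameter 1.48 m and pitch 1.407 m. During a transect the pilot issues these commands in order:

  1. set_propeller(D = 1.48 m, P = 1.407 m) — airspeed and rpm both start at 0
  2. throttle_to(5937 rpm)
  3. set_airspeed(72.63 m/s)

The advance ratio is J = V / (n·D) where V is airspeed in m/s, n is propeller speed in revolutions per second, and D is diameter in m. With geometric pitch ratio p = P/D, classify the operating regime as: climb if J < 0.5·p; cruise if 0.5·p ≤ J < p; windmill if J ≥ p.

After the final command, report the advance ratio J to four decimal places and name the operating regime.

J = 0.4960, regime = cruise

set_propeller: D = 1.48 m, P = 1.407 m (p = P/D = 0.950676); state ← (V=0, rpm=0)
throttle_to(5937): rpm ← 5937
set_airspeed(72.63): V ← 72.63 m/s
final state: V = 72.63 m/s, rpm = 5937 → n = rpm/60 = 98.950000 rev/s
J = V / (n·D) = 72.63 / (98.950000 × 1.48) = 0.495951
regime bands: climb J<0.4753 | cruise [0.4753, 0.9507) | windmill J≥0.9507
J = 0.4960 → cruise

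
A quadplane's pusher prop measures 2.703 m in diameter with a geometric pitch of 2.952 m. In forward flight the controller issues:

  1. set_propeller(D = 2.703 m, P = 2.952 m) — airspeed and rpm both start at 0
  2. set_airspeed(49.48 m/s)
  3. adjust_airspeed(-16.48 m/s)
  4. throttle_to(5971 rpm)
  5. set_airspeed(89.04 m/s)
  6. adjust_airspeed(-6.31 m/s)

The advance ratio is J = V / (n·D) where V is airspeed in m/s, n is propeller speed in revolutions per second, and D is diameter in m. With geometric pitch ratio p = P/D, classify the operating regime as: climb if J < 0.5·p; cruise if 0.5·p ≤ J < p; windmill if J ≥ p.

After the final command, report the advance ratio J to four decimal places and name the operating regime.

set_propeller: D = 2.703 m, P = 2.952 m (p = P/D = 1.092120); state ← (V=0, rpm=0)
set_airspeed(49.48): V ← 49.48 m/s
adjust_airspeed(-16.48): V ← 49.48 -16.48 = 33 m/s
throttle_to(5971): rpm ← 5971
set_airspeed(89.04): V ← 89.04 m/s
adjust_airspeed(-6.31): V ← 89.04 -6.31 = 82.73 m/s
final state: V = 82.73 m/s, rpm = 5971 → n = rpm/60 = 99.516667 rev/s
J = V / (n·D) = 82.73 / (99.516667 × 2.703) = 0.307554
regime bands: climb J<0.5461 | cruise [0.5461, 1.0921) | windmill J≥1.0921
J = 0.3076 → climb

J = 0.3076, regime = climb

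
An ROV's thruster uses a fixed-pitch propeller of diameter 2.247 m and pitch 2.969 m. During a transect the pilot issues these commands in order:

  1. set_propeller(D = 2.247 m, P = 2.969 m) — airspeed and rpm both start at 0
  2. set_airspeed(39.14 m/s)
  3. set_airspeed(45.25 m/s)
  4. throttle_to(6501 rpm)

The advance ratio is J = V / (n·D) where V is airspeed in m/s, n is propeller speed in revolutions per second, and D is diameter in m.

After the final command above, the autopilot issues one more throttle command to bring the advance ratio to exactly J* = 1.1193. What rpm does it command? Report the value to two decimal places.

rpm = 1079.49

set_propeller: D = 2.247 m, P = 2.969 m (p = P/D = 1.321317); state ← (V=0, rpm=0)
set_airspeed(39.14): V ← 39.14 m/s
set_airspeed(45.25): V ← 45.25 m/s
throttle_to(6501): rpm ← 6501
final state: V = 45.25 m/s, rpm = 6501 → n = rpm/60 = 108.350000 rev/s
target J* = 1.1193; solve J* = V/(n·D) for n: n = V/(J*·D) = 45.25/(1.1193 × 2.247) = 17.991568 rev/s
rpm = 60·n = 1079.494062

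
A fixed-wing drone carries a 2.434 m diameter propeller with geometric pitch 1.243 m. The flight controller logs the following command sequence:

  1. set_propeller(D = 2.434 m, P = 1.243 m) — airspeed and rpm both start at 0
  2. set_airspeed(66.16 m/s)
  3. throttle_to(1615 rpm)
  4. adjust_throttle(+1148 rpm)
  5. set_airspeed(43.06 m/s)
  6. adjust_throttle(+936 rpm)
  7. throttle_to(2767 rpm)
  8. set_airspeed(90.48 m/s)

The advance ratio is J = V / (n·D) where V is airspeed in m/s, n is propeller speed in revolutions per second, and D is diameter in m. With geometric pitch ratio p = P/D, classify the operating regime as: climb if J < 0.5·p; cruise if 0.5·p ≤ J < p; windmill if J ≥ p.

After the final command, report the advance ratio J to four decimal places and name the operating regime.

set_propeller: D = 2.434 m, P = 1.243 m (p = P/D = 0.510682); state ← (V=0, rpm=0)
set_airspeed(66.16): V ← 66.16 m/s
throttle_to(1615): rpm ← 1615
adjust_throttle(+1148): rpm ← 1615 +1148 = 2763
set_airspeed(43.06): V ← 43.06 m/s
adjust_throttle(+936): rpm ← 2763 +936 = 3699
throttle_to(2767): rpm ← 2767
set_airspeed(90.48): V ← 90.48 m/s
final state: V = 90.48 m/s, rpm = 2767 → n = rpm/60 = 46.116667 rev/s
J = V / (n·D) = 90.48 / (46.116667 × 2.434) = 0.806073
regime bands: climb J<0.2553 | cruise [0.2553, 0.5107) | windmill J≥0.5107
J = 0.8061 → windmill

J = 0.8061, regime = windmill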